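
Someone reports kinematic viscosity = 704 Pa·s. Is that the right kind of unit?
No

kinematic viscosity has SI base units: m^2 / s
Pa·s does NOT reduce to m^2 / s; a valid unit for kinematic viscosity would be e.g. m²/s.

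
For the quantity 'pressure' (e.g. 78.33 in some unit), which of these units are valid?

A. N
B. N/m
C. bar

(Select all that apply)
C

pressure has SI base units: kg / (m * s^2)

Checking each option against kg / (m * s^2):
  A. N: ✗ does not match
  B. N/m: ✗ does not match
  C. bar: ✓ matches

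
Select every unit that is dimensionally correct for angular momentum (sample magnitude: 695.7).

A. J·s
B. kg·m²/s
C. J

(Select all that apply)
A, B

angular momentum has SI base units: kg * m^2 / s

Checking each option against kg * m^2 / s:
  A. J·s: ✓ matches
  B. kg·m²/s: ✓ matches
  C. J: ✗ does not match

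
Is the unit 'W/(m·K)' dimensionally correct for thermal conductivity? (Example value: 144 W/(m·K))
Yes

thermal conductivity has SI base units: kg * m / (s^3 * K)
W/(m·K) reduces to the same SI base units, so it is a valid unit for thermal conductivity.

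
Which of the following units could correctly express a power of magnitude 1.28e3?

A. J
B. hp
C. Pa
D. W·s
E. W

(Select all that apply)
B, E

power has SI base units: kg * m^2 / s^3

Checking each option against kg * m^2 / s^3:
  A. J: ✗ does not match
  B. hp: ✓ matches
  C. Pa: ✗ does not match
  D. W·s: ✗ does not match
  E. W: ✓ matches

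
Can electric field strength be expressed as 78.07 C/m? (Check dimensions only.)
No

electric field strength has SI base units: kg * m / (A * s^3)
C/m does NOT reduce to kg * m / (A * s^3); a valid unit for electric field strength would be e.g. V/m.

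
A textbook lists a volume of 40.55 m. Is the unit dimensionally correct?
No

volume has SI base units: m^3
m does NOT reduce to m^3; a valid unit for volume would be e.g. m³.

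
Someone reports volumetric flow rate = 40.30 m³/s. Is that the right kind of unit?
Yes

volumetric flow rate has SI base units: m^3 / s
m³/s reduces to the same SI base units, so it is a valid unit for volumetric flow rate.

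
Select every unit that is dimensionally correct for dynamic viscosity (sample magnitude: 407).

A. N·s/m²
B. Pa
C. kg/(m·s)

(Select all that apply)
A, C

dynamic viscosity has SI base units: kg / (m * s)

Checking each option against kg / (m * s):
  A. N·s/m²: ✓ matches
  B. Pa: ✗ does not match
  C. kg/(m·s): ✓ matches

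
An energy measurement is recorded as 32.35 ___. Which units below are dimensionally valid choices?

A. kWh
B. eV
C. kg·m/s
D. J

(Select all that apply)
A, B, D

energy has SI base units: kg * m^2 / s^2

Checking each option against kg * m^2 / s^2:
  A. kWh: ✓ matches
  B. eV: ✓ matches
  C. kg·m/s: ✗ does not match
  D. J: ✓ matches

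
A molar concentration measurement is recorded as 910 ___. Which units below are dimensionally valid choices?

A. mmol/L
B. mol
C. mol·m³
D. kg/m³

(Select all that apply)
A

molar concentration has SI base units: mol / m^3

Checking each option against mol / m^3:
  A. mmol/L: ✓ matches
  B. mol: ✗ does not match
  C. mol·m³: ✗ does not match
  D. kg/m³: ✗ does not match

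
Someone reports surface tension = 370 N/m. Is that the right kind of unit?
Yes

surface tension has SI base units: kg / s^2
N/m reduces to the same SI base units, so it is a valid unit for surface tension.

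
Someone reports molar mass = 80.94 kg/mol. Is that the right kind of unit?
Yes

molar mass has SI base units: kg / mol
kg/mol reduces to the same SI base units, so it is a valid unit for molar mass.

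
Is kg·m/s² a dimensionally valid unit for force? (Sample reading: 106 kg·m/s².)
Yes

force has SI base units: kg * m / s^2
kg·m/s² reduces to the same SI base units, so it is a valid unit for force.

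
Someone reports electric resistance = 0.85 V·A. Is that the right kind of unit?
No

electric resistance has SI base units: kg * m^2 / (A^2 * s^3)
V·A does NOT reduce to kg * m^2 / (A^2 * s^3); a valid unit for electric resistance would be e.g. Ω.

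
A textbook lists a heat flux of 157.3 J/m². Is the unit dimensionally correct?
No

heat flux has SI base units: kg / s^3
J/m² does NOT reduce to kg / s^3; a valid unit for heat flux would be e.g. W/m².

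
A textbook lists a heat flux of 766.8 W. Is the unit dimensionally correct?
No

heat flux has SI base units: kg / s^3
W does NOT reduce to kg / s^3; a valid unit for heat flux would be e.g. W/m².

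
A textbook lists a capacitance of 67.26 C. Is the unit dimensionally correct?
No

capacitance has SI base units: A^2 * s^4 / (kg * m^2)
C does NOT reduce to A^2 * s^4 / (kg * m^2); a valid unit for capacitance would be e.g. F.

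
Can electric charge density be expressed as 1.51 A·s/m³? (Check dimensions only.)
Yes

electric charge density has SI base units: A * s / m^3
A·s/m³ reduces to the same SI base units, so it is a valid unit for electric charge density.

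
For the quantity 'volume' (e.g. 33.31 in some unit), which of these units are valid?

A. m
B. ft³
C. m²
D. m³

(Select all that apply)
B, D

volume has SI base units: m^3

Checking each option against m^3:
  A. m: ✗ does not match
  B. ft³: ✓ matches
  C. m²: ✗ does not match
  D. m³: ✓ matches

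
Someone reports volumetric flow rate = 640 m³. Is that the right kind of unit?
No

volumetric flow rate has SI base units: m^3 / s
m³ does NOT reduce to m^3 / s; a valid unit for volumetric flow rate would be e.g. m³/s.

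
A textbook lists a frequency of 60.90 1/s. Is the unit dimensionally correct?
Yes

frequency has SI base units: 1 / s
1/s reduces to the same SI base units, so it is a valid unit for frequency.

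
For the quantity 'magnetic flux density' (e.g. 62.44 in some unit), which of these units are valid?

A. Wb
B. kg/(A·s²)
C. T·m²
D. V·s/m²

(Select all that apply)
B, D

magnetic flux density has SI base units: kg / (A * s^2)

Checking each option against kg / (A * s^2):
  A. Wb: ✗ does not match
  B. kg/(A·s²): ✓ matches
  C. T·m²: ✗ does not match
  D. V·s/m²: ✓ matches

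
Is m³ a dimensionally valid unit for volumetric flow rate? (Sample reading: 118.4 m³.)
No

volumetric flow rate has SI base units: m^3 / s
m³ does NOT reduce to m^3 / s; a valid unit for volumetric flow rate would be e.g. m³/s.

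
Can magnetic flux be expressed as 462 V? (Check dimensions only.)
No

magnetic flux has SI base units: kg * m^2 / (A * s^2)
V does NOT reduce to kg * m^2 / (A * s^2); a valid unit for magnetic flux would be e.g. Wb.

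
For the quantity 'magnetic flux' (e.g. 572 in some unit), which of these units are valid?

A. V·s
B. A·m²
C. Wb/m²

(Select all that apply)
A

magnetic flux has SI base units: kg * m^2 / (A * s^2)

Checking each option against kg * m^2 / (A * s^2):
  A. V·s: ✓ matches
  B. A·m²: ✗ does not match
  C. Wb/m²: ✗ does not match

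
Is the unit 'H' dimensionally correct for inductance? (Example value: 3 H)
Yes

inductance has SI base units: kg * m^2 / (A^2 * s^2)
H reduces to the same SI base units, so it is a valid unit for inductance.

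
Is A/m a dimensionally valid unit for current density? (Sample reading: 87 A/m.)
No

current density has SI base units: A / m^2
A/m does NOT reduce to A / m^2; a valid unit for current density would be e.g. A/m².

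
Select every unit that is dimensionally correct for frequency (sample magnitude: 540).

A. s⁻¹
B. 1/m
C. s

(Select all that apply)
A

frequency has SI base units: 1 / s

Checking each option against 1 / s:
  A. s⁻¹: ✓ matches
  B. 1/m: ✗ does not match
  C. s: ✗ does not match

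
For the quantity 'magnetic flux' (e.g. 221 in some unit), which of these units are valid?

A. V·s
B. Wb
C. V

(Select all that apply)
A, B

magnetic flux has SI base units: kg * m^2 / (A * s^2)

Checking each option against kg * m^2 / (A * s^2):
  A. V·s: ✓ matches
  B. Wb: ✓ matches
  C. V: ✗ does not match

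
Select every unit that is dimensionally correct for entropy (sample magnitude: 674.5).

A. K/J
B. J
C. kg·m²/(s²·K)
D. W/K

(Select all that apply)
C

entropy has SI base units: kg * m^2 / (s^2 * K)

Checking each option against kg * m^2 / (s^2 * K):
  A. K/J: ✗ does not match
  B. J: ✗ does not match
  C. kg·m²/(s²·K): ✓ matches
  D. W/K: ✗ does not match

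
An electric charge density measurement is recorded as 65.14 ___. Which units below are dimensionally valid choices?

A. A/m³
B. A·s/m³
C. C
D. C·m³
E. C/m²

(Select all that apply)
B

electric charge density has SI base units: A * s / m^3

Checking each option against A * s / m^3:
  A. A/m³: ✗ does not match
  B. A·s/m³: ✓ matches
  C. C: ✗ does not match
  D. C·m³: ✗ does not match
  E. C/m²: ✗ does not match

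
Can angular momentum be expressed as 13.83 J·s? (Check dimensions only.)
Yes

angular momentum has SI base units: kg * m^2 / s
J·s reduces to the same SI base units, so it is a valid unit for angular momentum.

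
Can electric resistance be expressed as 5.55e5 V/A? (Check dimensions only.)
Yes

electric resistance has SI base units: kg * m^2 / (A^2 * s^3)
V/A reduces to the same SI base units, so it is a valid unit for electric resistance.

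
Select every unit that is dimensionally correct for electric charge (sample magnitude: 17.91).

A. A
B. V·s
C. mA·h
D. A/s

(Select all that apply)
C

electric charge has SI base units: A * s

Checking each option against A * s:
  A. A: ✗ does not match
  B. V·s: ✗ does not match
  C. mA·h: ✓ matches
  D. A/s: ✗ does not match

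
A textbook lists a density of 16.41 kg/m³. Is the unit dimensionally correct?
Yes

density has SI base units: kg / m^3
kg/m³ reduces to the same SI base units, so it is a valid unit for density.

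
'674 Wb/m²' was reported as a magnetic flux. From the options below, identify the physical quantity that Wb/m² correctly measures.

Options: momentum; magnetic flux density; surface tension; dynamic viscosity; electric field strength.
magnetic flux density

magnetic flux should have units dimensionally equivalent to kg * m^2 / (A * s^2) (e.g. Wb).
The given unit 'Wb/m²' reduces to kg / (A * s^2). Of the listed options, that is the dimensionality of magnetic flux density.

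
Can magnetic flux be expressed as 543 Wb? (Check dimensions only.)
Yes

magnetic flux has SI base units: kg * m^2 / (A * s^2)
Wb reduces to the same SI base units, so it is a valid unit for magnetic flux.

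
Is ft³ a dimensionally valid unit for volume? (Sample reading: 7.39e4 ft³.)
Yes

volume has SI base units: m^3
ft³ reduces to the same SI base units, so it is a valid unit for volume.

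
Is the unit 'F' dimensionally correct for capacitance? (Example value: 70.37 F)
Yes

capacitance has SI base units: A^2 * s^4 / (kg * m^2)
F reduces to the same SI base units, so it is a valid unit for capacitance.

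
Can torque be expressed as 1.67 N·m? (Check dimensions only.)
Yes

torque has SI base units: kg * m^2 / s^2
N·m reduces to the same SI base units, so it is a valid unit for torque.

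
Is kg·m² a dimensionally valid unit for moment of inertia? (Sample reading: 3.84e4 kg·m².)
Yes

moment of inertia has SI base units: kg * m^2
kg·m² reduces to the same SI base units, so it is a valid unit for moment of inertia.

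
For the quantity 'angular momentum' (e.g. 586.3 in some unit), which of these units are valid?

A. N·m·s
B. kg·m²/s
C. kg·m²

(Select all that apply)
A, B

angular momentum has SI base units: kg * m^2 / s

Checking each option against kg * m^2 / s:
  A. N·m·s: ✓ matches
  B. kg·m²/s: ✓ matches
  C. kg·m²: ✗ does not match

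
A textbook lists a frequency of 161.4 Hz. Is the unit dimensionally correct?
Yes

frequency has SI base units: 1 / s
Hz reduces to the same SI base units, so it is a valid unit for frequency.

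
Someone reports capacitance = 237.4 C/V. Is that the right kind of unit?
Yes

capacitance has SI base units: A^2 * s^4 / (kg * m^2)
C/V reduces to the same SI base units, so it is a valid unit for capacitance.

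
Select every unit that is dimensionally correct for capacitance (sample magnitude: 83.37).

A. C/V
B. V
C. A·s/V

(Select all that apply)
A, C

capacitance has SI base units: A^2 * s^4 / (kg * m^2)

Checking each option against A^2 * s^4 / (kg * m^2):
  A. C/V: ✓ matches
  B. V: ✗ does not match
  C. A·s/V: ✓ matches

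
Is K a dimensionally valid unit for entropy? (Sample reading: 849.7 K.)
No

entropy has SI base units: kg * m^2 / (s^2 * K)
K does NOT reduce to kg * m^2 / (s^2 * K); a valid unit for entropy would be e.g. J/K.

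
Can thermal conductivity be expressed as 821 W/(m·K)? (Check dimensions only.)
Yes

thermal conductivity has SI base units: kg * m / (s^3 * K)
W/(m·K) reduces to the same SI base units, so it is a valid unit for thermal conductivity.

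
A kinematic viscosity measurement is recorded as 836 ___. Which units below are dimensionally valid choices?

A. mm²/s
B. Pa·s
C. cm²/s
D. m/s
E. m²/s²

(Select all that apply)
A, C

kinematic viscosity has SI base units: m^2 / s

Checking each option against m^2 / s:
  A. mm²/s: ✓ matches
  B. Pa·s: ✗ does not match
  C. cm²/s: ✓ matches
  D. m/s: ✗ does not match
  E. m²/s²: ✗ does not match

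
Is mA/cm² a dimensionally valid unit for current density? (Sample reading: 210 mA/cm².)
Yes

current density has SI base units: A / m^2
mA/cm² reduces to the same SI base units, so it is a valid unit for current density.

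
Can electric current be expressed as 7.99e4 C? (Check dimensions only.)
No

electric current has SI base units: A
C does NOT reduce to A; a valid unit for electric current would be e.g. A.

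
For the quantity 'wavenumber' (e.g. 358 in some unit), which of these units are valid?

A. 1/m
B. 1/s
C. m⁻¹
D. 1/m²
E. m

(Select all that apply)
A, C

wavenumber has SI base units: 1 / m

Checking each option against 1 / m:
  A. 1/m: ✓ matches
  B. 1/s: ✗ does not match
  C. m⁻¹: ✓ matches
  D. 1/m²: ✗ does not match
  E. m: ✗ does not match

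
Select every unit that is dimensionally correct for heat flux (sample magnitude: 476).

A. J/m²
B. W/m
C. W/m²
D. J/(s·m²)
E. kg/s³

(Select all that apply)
C, D, E

heat flux has SI base units: kg / s^3

Checking each option against kg / s^3:
  A. J/m²: ✗ does not match
  B. W/m: ✗ does not match
  C. W/m²: ✓ matches
  D. J/(s·m²): ✓ matches
  E. kg/s³: ✓ matches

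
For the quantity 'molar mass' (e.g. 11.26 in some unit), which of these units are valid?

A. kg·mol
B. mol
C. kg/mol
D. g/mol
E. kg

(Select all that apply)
C, D

molar mass has SI base units: kg / mol

Checking each option against kg / mol:
  A. kg·mol: ✗ does not match
  B. mol: ✗ does not match
  C. kg/mol: ✓ matches
  D. g/mol: ✓ matches
  E. kg: ✗ does not match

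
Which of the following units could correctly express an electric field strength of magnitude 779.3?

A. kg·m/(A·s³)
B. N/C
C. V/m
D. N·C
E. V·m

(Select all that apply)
A, B, C

electric field strength has SI base units: kg * m / (A * s^3)

Checking each option against kg * m / (A * s^3):
  A. kg·m/(A·s³): ✓ matches
  B. N/C: ✓ matches
  C. V/m: ✓ matches
  D. N·C: ✗ does not match
  E. V·m: ✗ does not match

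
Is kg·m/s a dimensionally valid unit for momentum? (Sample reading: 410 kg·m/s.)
Yes

momentum has SI base units: kg * m / s
kg·m/s reduces to the same SI base units, so it is a valid unit for momentum.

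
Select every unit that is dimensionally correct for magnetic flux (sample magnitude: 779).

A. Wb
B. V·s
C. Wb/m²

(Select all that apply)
A, B

magnetic flux has SI base units: kg * m^2 / (A * s^2)

Checking each option against kg * m^2 / (A * s^2):
  A. Wb: ✓ matches
  B. V·s: ✓ matches
  C. Wb/m²: ✗ does not match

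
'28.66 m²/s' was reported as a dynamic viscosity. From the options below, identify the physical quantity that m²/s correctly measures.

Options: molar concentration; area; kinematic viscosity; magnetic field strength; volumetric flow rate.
kinematic viscosity

dynamic viscosity should have units dimensionally equivalent to kg / (m * s) (e.g. Pa·s).
The given unit 'm²/s' reduces to m^2 / s. Of the listed options, that is the dimensionality of kinematic viscosity.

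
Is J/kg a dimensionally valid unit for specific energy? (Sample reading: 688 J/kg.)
Yes

specific energy has SI base units: m^2 / s^2
J/kg reduces to the same SI base units, so it is a valid unit for specific energy.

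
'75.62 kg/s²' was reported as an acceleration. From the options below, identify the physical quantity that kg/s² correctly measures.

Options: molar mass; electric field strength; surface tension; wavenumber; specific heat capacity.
surface tension

acceleration should have units dimensionally equivalent to m / s^2 (e.g. m/s²).
The given unit 'kg/s²' reduces to kg / s^2. Of the listed options, that is the dimensionality of surface tension.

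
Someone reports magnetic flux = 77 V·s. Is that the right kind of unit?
Yes

magnetic flux has SI base units: kg * m^2 / (A * s^2)
V·s reduces to the same SI base units, so it is a valid unit for magnetic flux.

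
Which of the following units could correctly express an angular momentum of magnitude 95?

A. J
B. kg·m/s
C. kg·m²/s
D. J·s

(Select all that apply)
C, D

angular momentum has SI base units: kg * m^2 / s

Checking each option against kg * m^2 / s:
  A. J: ✗ does not match
  B. kg·m/s: ✗ does not match
  C. kg·m²/s: ✓ matches
  D. J·s: ✓ matches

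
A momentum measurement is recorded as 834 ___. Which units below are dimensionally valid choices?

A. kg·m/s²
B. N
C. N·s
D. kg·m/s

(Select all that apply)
C, D

momentum has SI base units: kg * m / s

Checking each option against kg * m / s:
  A. kg·m/s²: ✗ does not match
  B. N: ✗ does not match
  C. N·s: ✓ matches
  D. kg·m/s: ✓ matches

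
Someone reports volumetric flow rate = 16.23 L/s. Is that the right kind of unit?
Yes

volumetric flow rate has SI base units: m^3 / s
L/s reduces to the same SI base units, so it is a valid unit for volumetric flow rate.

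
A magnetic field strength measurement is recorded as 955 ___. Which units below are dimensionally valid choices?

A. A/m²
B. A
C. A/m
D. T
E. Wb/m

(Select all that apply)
C

magnetic field strength has SI base units: A / m

Checking each option against A / m:
  A. A/m²: ✗ does not match
  B. A: ✗ does not match
  C. A/m: ✓ matches
  D. T: ✗ does not match
  E. Wb/m: ✗ does not match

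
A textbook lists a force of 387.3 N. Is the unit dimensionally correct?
Yes

force has SI base units: kg * m / s^2
N reduces to the same SI base units, so it is a valid unit for force.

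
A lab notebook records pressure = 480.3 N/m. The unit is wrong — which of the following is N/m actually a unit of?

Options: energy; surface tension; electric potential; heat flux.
surface tension

pressure should have units dimensionally equivalent to kg / (m * s^2) (e.g. Pa).
The given unit 'N/m' reduces to kg / s^2. Of the listed options, that is the dimensionality of surface tension.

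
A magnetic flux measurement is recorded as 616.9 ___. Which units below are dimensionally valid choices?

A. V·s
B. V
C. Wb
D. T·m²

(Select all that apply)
A, C, D

magnetic flux has SI base units: kg * m^2 / (A * s^2)

Checking each option against kg * m^2 / (A * s^2):
  A. V·s: ✓ matches
  B. V: ✗ does not match
  C. Wb: ✓ matches
  D. T·m²: ✓ matches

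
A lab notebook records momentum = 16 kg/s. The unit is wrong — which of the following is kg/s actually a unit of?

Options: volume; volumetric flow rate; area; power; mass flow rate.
mass flow rate

momentum should have units dimensionally equivalent to kg * m / s (e.g. kg·m/s).
The given unit 'kg/s' reduces to kg / s. Of the listed options, that is the dimensionality of mass flow rate.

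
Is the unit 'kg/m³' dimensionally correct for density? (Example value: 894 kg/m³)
Yes

density has SI base units: kg / m^3
kg/m³ reduces to the same SI base units, so it is a valid unit for density.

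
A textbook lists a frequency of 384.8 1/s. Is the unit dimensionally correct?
Yes

frequency has SI base units: 1 / s
1/s reduces to the same SI base units, so it is a valid unit for frequency.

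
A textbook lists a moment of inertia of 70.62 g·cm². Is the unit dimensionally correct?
Yes

moment of inertia has SI base units: kg * m^2
g·cm² reduces to the same SI base units, so it is a valid unit for moment of inertia.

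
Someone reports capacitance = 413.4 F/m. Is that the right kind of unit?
No

capacitance has SI base units: A^2 * s^4 / (kg * m^2)
F/m does NOT reduce to A^2 * s^4 / (kg * m^2); a valid unit for capacitance would be e.g. F.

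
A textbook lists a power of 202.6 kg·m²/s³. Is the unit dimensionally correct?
Yes

power has SI base units: kg * m^2 / s^3
kg·m²/s³ reduces to the same SI base units, so it is a valid unit for power.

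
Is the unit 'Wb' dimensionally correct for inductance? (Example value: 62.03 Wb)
No

inductance has SI base units: kg * m^2 / (A^2 * s^2)
Wb does NOT reduce to kg * m^2 / (A^2 * s^2); a valid unit for inductance would be e.g. H.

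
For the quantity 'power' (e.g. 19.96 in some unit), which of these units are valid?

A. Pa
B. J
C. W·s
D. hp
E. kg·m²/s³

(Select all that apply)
D, E

power has SI base units: kg * m^2 / s^3

Checking each option against kg * m^2 / s^3:
  A. Pa: ✗ does not match
  B. J: ✗ does not match
  C. W·s: ✗ does not match
  D. hp: ✓ matches
  E. kg·m²/s³: ✓ matches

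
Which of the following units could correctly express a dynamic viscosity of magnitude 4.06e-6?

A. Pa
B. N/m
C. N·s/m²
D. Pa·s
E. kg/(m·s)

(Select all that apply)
C, D, E

dynamic viscosity has SI base units: kg / (m * s)

Checking each option against kg / (m * s):
  A. Pa: ✗ does not match
  B. N/m: ✗ does not match
  C. N·s/m²: ✓ matches
  D. Pa·s: ✓ matches
  E. kg/(m·s): ✓ matches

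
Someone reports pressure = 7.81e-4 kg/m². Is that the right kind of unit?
No

pressure has SI base units: kg / (m * s^2)
kg/m² does NOT reduce to kg / (m * s^2); a valid unit for pressure would be e.g. Pa.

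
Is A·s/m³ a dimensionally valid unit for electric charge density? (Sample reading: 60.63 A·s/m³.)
Yes

electric charge density has SI base units: A * s / m^3
A·s/m³ reduces to the same SI base units, so it is a valid unit for electric charge density.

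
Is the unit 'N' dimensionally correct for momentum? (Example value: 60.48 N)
No

momentum has SI base units: kg * m / s
N does NOT reduce to kg * m / s; a valid unit for momentum would be e.g. kg·m/s.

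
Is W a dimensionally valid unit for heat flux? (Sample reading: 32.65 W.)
No

heat flux has SI base units: kg / s^3
W does NOT reduce to kg / s^3; a valid unit for heat flux would be e.g. W/m².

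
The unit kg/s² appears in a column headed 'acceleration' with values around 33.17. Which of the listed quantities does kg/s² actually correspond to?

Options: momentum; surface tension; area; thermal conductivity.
surface tension

acceleration should have units dimensionally equivalent to m / s^2 (e.g. m/s²).
The given unit 'kg/s²' reduces to kg / s^2. Of the listed options, that is the dimensionality of surface tension.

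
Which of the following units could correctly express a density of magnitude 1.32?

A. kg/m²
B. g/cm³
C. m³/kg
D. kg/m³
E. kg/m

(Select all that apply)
B, D

density has SI base units: kg / m^3

Checking each option against kg / m^3:
  A. kg/m²: ✗ does not match
  B. g/cm³: ✓ matches
  C. m³/kg: ✗ does not match
  D. kg/m³: ✓ matches
  E. kg/m: ✗ does not match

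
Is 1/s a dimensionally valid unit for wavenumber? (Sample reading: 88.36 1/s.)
No

wavenumber has SI base units: 1 / m
1/s does NOT reduce to 1 / m; a valid unit for wavenumber would be e.g. 1/m.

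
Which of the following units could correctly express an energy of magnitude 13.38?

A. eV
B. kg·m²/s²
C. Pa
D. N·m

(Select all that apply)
A, B, D

energy has SI base units: kg * m^2 / s^2

Checking each option against kg * m^2 / s^2:
  A. eV: ✓ matches
  B. kg·m²/s²: ✓ matches
  C. Pa: ✗ does not match
  D. N·m: ✓ matches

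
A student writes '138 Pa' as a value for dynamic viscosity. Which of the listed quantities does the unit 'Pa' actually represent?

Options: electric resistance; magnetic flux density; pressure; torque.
pressure

dynamic viscosity should have units dimensionally equivalent to kg / (m * s) (e.g. Pa·s).
The given unit 'Pa' reduces to kg / (m * s^2). Of the listed options, that is the dimensionality of pressure.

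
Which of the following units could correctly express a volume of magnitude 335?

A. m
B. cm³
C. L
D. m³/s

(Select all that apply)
B, C

volume has SI base units: m^3

Checking each option against m^3:
  A. m: ✗ does not match
  B. cm³: ✓ matches
  C. L: ✓ matches
  D. m³/s: ✗ does not match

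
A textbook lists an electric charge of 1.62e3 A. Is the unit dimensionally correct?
No

electric charge has SI base units: A * s
A does NOT reduce to A * s; a valid unit for electric charge would be e.g. C.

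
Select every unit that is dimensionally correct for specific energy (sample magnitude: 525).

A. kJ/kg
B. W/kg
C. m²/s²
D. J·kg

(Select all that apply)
A, C

specific energy has SI base units: m^2 / s^2

Checking each option against m^2 / s^2:
  A. kJ/kg: ✓ matches
  B. W/kg: ✗ does not match
  C. m²/s²: ✓ matches
  D. J·kg: ✗ does not match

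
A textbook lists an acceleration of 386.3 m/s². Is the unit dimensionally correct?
Yes

acceleration has SI base units: m / s^2
m/s² reduces to the same SI base units, so it is a valid unit for acceleration.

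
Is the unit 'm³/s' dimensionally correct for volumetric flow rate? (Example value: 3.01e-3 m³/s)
Yes

volumetric flow rate has SI base units: m^3 / s
m³/s reduces to the same SI base units, so it is a valid unit for volumetric flow rate.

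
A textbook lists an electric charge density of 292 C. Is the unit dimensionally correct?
No

electric charge density has SI base units: A * s / m^3
C does NOT reduce to A * s / m^3; a valid unit for electric charge density would be e.g. C/m³.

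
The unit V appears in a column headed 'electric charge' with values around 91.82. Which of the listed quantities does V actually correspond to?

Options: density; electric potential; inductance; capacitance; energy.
electric potential

electric charge should have units dimensionally equivalent to A * s (e.g. C).
The given unit 'V' reduces to kg * m^2 / (A * s^3). Of the listed options, that is the dimensionality of electric potential.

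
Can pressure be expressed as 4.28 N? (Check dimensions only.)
No

pressure has SI base units: kg / (m * s^2)
N does NOT reduce to kg / (m * s^2); a valid unit for pressure would be e.g. Pa.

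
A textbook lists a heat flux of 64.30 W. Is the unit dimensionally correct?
No

heat flux has SI base units: kg / s^3
W does NOT reduce to kg / s^3; a valid unit for heat flux would be e.g. W/m².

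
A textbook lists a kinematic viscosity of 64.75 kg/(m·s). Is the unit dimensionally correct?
No

kinematic viscosity has SI base units: m^2 / s
kg/(m·s) does NOT reduce to m^2 / s; a valid unit for kinematic viscosity would be e.g. m²/s.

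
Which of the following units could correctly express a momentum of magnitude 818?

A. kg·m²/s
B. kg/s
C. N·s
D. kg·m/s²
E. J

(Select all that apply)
C

momentum has SI base units: kg * m / s

Checking each option against kg * m / s:
  A. kg·m²/s: ✗ does not match
  B. kg/s: ✗ does not match
  C. N·s: ✓ matches
  D. kg·m/s²: ✗ does not match
  E. J: ✗ does not match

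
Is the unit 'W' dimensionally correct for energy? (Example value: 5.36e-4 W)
No

energy has SI base units: kg * m^2 / s^2
W does NOT reduce to kg * m^2 / s^2; a valid unit for energy would be e.g. J.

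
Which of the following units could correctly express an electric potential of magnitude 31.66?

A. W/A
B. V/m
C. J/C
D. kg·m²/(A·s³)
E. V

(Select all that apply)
A, C, D, E

electric potential has SI base units: kg * m^2 / (A * s^3)

Checking each option against kg * m^2 / (A * s^3):
  A. W/A: ✓ matches
  B. V/m: ✗ does not match
  C. J/C: ✓ matches
  D. kg·m²/(A·s³): ✓ matches
  E. V: ✓ matches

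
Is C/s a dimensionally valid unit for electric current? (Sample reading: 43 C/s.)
Yes

electric current has SI base units: A
C/s reduces to the same SI base units, so it is a valid unit for electric current.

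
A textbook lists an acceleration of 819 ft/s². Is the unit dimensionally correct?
Yes

acceleration has SI base units: m / s^2
ft/s² reduces to the same SI base units, so it is a valid unit for acceleration.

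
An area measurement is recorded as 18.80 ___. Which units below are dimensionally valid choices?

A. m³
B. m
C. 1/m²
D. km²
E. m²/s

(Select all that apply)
D

area has SI base units: m^2

Checking each option against m^2:
  A. m³: ✗ does not match
  B. m: ✗ does not match
  C. 1/m²: ✗ does not match
  D. km²: ✓ matches
  E. m²/s: ✗ does not match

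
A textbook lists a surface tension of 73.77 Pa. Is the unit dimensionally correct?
No

surface tension has SI base units: kg / s^2
Pa does NOT reduce to kg / s^2; a valid unit for surface tension would be e.g. N/m.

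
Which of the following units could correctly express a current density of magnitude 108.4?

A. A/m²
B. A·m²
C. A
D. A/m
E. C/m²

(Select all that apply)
A

current density has SI base units: A / m^2

Checking each option against A / m^2:
  A. A/m²: ✓ matches
  B. A·m²: ✗ does not match
  C. A: ✗ does not match
  D. A/m: ✗ does not match
  E. C/m²: ✗ does not match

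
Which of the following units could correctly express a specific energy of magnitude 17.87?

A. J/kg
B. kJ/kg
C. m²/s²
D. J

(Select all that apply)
A, B, C

specific energy has SI base units: m^2 / s^2

Checking each option against m^2 / s^2:
  A. J/kg: ✓ matches
  B. kJ/kg: ✓ matches
  C. m²/s²: ✓ matches
  D. J: ✗ does not match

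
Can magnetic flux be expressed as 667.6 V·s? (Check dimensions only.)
Yes

magnetic flux has SI base units: kg * m^2 / (A * s^2)
V·s reduces to the same SI base units, so it is a valid unit for magnetic flux.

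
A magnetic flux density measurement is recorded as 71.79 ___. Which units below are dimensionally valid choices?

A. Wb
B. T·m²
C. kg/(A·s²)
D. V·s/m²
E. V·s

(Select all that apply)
C, D

magnetic flux density has SI base units: kg / (A * s^2)

Checking each option against kg / (A * s^2):
  A. Wb: ✗ does not match
  B. T·m²: ✗ does not match
  C. kg/(A·s²): ✓ matches
  D. V·s/m²: ✓ matches
  E. V·s: ✗ does not match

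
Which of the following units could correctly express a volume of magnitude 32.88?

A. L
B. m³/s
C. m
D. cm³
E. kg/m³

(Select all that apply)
A, D

volume has SI base units: m^3

Checking each option against m^3:
  A. L: ✓ matches
  B. m³/s: ✗ does not match
  C. m: ✗ does not match
  D. cm³: ✓ matches
  E. kg/m³: ✗ does not match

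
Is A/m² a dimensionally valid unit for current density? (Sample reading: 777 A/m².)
Yes

current density has SI base units: A / m^2
A/m² reduces to the same SI base units, so it is a valid unit for current density.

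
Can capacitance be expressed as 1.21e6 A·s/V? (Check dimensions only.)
Yes

capacitance has SI base units: A^2 * s^4 / (kg * m^2)
A·s/V reduces to the same SI base units, so it is a valid unit for capacitance.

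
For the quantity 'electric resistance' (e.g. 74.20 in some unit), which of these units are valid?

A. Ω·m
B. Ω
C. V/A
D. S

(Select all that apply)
B, C

electric resistance has SI base units: kg * m^2 / (A^2 * s^3)

Checking each option against kg * m^2 / (A^2 * s^3):
  A. Ω·m: ✗ does not match
  B. Ω: ✓ matches
  C. V/A: ✓ matches
  D. S: ✗ does not match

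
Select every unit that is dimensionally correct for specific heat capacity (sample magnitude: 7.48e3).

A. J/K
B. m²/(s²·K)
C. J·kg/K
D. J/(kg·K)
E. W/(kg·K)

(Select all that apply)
B, D

specific heat capacity has SI base units: m^2 / (s^2 * K)

Checking each option against m^2 / (s^2 * K):
  A. J/K: ✗ does not match
  B. m²/(s²·K): ✓ matches
  C. J·kg/K: ✗ does not match
  D. J/(kg·K): ✓ matches
  E. W/(kg·K): ✗ does not match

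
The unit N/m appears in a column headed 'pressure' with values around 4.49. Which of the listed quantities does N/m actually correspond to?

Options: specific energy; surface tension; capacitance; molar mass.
surface tension

pressure should have units dimensionally equivalent to kg / (m * s^2) (e.g. Pa).
The given unit 'N/m' reduces to kg / s^2. Of the listed options, that is the dimensionality of surface tension.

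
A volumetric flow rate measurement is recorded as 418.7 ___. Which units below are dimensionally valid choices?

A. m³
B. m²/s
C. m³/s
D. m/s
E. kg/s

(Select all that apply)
C

volumetric flow rate has SI base units: m^3 / s

Checking each option against m^3 / s:
  A. m³: ✗ does not match
  B. m²/s: ✗ does not match
  C. m³/s: ✓ matches
  D. m/s: ✗ does not match
  E. kg/s: ✗ does not match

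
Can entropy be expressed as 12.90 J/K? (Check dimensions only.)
Yes

entropy has SI base units: kg * m^2 / (s^2 * K)
J/K reduces to the same SI base units, so it is a valid unit for entropy.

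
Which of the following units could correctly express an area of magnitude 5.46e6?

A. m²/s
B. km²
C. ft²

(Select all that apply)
B, C

area has SI base units: m^2

Checking each option against m^2:
  A. m²/s: ✗ does not match
  B. km²: ✓ matches
  C. ft²: ✓ matches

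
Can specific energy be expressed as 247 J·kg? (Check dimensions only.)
No

specific energy has SI base units: m^2 / s^2
J·kg does NOT reduce to m^2 / s^2; a valid unit for specific energy would be e.g. J/kg.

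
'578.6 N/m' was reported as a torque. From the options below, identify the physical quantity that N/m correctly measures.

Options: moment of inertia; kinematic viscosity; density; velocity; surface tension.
surface tension

torque should have units dimensionally equivalent to kg * m^2 / s^2 (e.g. N·m).
The given unit 'N/m' reduces to kg / s^2. Of the listed options, that is the dimensionality of surface tension.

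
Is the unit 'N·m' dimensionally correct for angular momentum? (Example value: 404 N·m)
No

angular momentum has SI base units: kg * m^2 / s
N·m does NOT reduce to kg * m^2 / s; a valid unit for angular momentum would be e.g. kg·m²/s.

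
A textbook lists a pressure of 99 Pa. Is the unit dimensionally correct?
Yes

pressure has SI base units: kg / (m * s^2)
Pa reduces to the same SI base units, so it is a valid unit for pressure.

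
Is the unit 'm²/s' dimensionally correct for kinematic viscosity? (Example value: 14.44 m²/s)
Yes

kinematic viscosity has SI base units: m^2 / s
m²/s reduces to the same SI base units, so it is a valid unit for kinematic viscosity.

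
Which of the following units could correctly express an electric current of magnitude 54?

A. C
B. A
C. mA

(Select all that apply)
B, C

electric current has SI base units: A

Checking each option against A:
  A. C: ✗ does not match
  B. A: ✓ matches
  C. mA: ✓ matches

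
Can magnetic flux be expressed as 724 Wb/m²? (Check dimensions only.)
No

magnetic flux has SI base units: kg * m^2 / (A * s^2)
Wb/m² does NOT reduce to kg * m^2 / (A * s^2); a valid unit for magnetic flux would be e.g. Wb.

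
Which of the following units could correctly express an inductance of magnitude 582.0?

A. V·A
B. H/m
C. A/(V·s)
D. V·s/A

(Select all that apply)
D

inductance has SI base units: kg * m^2 / (A^2 * s^2)

Checking each option against kg * m^2 / (A^2 * s^2):
  A. V·A: ✗ does not match
  B. H/m: ✗ does not match
  C. A/(V·s): ✗ does not match
  D. V·s/A: ✓ matches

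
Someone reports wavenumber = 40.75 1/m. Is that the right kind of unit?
Yes

wavenumber has SI base units: 1 / m
1/m reduces to the same SI base units, so it is a valid unit for wavenumber.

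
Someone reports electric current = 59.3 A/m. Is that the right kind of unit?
No

electric current has SI base units: A
A/m does NOT reduce to A; a valid unit for electric current would be e.g. A.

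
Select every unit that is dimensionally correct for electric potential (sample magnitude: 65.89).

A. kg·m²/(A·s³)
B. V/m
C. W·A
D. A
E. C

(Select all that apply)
A

electric potential has SI base units: kg * m^2 / (A * s^3)

Checking each option against kg * m^2 / (A * s^3):
  A. kg·m²/(A·s³): ✓ matches
  B. V/m: ✗ does not match
  C. W·A: ✗ does not match
  D. A: ✗ does not match
  E. C: ✗ does not match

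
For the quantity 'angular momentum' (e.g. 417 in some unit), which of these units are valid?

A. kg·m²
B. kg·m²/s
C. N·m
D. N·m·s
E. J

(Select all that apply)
B, D

angular momentum has SI base units: kg * m^2 / s

Checking each option against kg * m^2 / s:
  A. kg·m²: ✗ does not match
  B. kg·m²/s: ✓ matches
  C. N·m: ✗ does not match
  D. N·m·s: ✓ matches
  E. J: ✗ does not match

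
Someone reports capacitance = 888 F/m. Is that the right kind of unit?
No

capacitance has SI base units: A^2 * s^4 / (kg * m^2)
F/m does NOT reduce to A^2 * s^4 / (kg * m^2); a valid unit for capacitance would be e.g. F.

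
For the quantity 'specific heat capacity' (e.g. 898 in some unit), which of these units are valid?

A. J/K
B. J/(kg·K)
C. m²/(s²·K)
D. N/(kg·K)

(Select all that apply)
B, C

specific heat capacity has SI base units: m^2 / (s^2 * K)

Checking each option against m^2 / (s^2 * K):
  A. J/K: ✗ does not match
  B. J/(kg·K): ✓ matches
  C. m²/(s²·K): ✓ matches
  D. N/(kg·K): ✗ does not match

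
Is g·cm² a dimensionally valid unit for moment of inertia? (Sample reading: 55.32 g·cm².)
Yes

moment of inertia has SI base units: kg * m^2
g·cm² reduces to the same SI base units, so it is a valid unit for moment of inertia.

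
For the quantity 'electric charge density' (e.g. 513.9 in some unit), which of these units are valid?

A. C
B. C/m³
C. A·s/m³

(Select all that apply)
B, C

electric charge density has SI base units: A * s / m^3

Checking each option against A * s / m^3:
  A. C: ✗ does not match
  B. C/m³: ✓ matches
  C. A·s/m³: ✓ matches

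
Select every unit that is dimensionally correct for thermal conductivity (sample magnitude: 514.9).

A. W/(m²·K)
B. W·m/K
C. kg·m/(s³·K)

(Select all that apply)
C

thermal conductivity has SI base units: kg * m / (s^3 * K)

Checking each option against kg * m / (s^3 * K):
  A. W/(m²·K): ✗ does not match
  B. W·m/K: ✗ does not match
  C. kg·m/(s³·K): ✓ matches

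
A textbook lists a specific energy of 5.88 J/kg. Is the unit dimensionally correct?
Yes

specific energy has SI base units: m^2 / s^2
J/kg reduces to the same SI base units, so it is a valid unit for specific energy.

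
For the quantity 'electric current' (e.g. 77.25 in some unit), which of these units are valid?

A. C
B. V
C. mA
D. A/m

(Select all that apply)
C

electric current has SI base units: A

Checking each option against A:
  A. C: ✗ does not match
  B. V: ✗ does not match
  C. mA: ✓ matches
  D. A/m: ✗ does not match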